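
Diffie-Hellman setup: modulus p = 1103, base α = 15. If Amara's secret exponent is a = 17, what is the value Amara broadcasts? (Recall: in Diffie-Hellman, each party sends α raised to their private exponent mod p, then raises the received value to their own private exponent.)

Public value = 15^17 (mod 1103).
15^1 ≡ 15 (mod 1103)
15^2 = (15^1)^2 ≡ 15^2 = 225 ≡ 225 (mod 1103)
15^4 = (15^2)^2 ≡ 225^2 = 50625 ≡ 990 (mod 1103)
15^8 = (15^4)^2 ≡ 990^2 = 980100 ≡ 636 (mod 1103)
15^16 = (15^8)^2 ≡ 636^2 = 404496 ≡ 798 (mod 1103)
15^17 = 15^16 · 15^1 ≡ 798 · 15 ≡ 940 (mod 1103).

940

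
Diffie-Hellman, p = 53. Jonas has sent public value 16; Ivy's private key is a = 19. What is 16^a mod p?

Shared key K = 16^19 mod 53.
16^1 ≡ 16 (mod 53)
16^2 = (16^1)^2 ≡ 16^2 = 256 ≡ 44 (mod 53)
16^4 = (16^2)^2 ≡ 44^2 = 1936 ≡ 28 (mod 53)
16^8 = (16^4)^2 ≡ 28^2 = 784 ≡ 42 (mod 53)
16^16 = (16^8)^2 ≡ 42^2 = 1764 ≡ 15 (mod 53)
16^19 = 16^16 · 16^2 · 16^1 ≡ 15 · 44 · 16 ≡ 13 (mod 53).

13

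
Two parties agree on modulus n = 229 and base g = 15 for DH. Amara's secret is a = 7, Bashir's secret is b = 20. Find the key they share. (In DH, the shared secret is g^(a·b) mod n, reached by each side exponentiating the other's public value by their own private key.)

44

Bashir sends B = g^b mod n = 15^20 mod 229.
15^1 ≡ 15 (mod 229)
15^2 = (15^1)^2 ≡ 15^2 = 225 ≡ 225 (mod 229)
15^4 = (15^2)^2 ≡ 225^2 = 50625 ≡ 16 (mod 229)
15^8 = (15^4)^2 ≡ 16^2 = 256 ≡ 27 (mod 229)
15^16 = (15^8)^2 ≡ 27^2 = 729 ≡ 42 (mod 229)
15^20 = 15^16 · 15^4 ≡ 42 · 16 ≡ 214 (mod 229).
So B = 214. Amara then computes K = B^a mod n = 214^7 mod 229.
214^1 ≡ 214 (mod 229)
214^2 = (214^1)^2 ≡ 214^2 = 45796 ≡ 225 (mod 229)
214^4 = (214^2)^2 ≡ 225^2 = 50625 ≡ 16 (mod 229)
214^7 = 214^4 · 214^2 · 214^1 ≡ 16 · 225 · 214 ≡ 44 (mod 229).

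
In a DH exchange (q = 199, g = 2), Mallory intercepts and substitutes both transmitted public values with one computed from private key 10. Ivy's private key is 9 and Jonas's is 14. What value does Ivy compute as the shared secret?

103

Ivy receives Mallory's public value M = 2^10 mod 199 instead of the honest one.
2^1 ≡ 2 (mod 199)
2^2 = (2^1)^2 ≡ 2^2 = 4 ≡ 4 (mod 199)
2^4 = (2^2)^2 ≡ 4^2 = 16 ≡ 16 (mod 199)
2^8 = (2^4)^2 ≡ 16^2 = 256 ≡ 57 (mod 199)
2^10 = 2^8 · 2^2 ≡ 57 · 4 ≡ 29 (mod 199).
So M = 29. Ivy computes K = M^9 mod 199.
29^1 ≡ 29 (mod 199)
29^2 = (29^1)^2 ≡ 29^2 = 841 ≡ 45 (mod 199)
29^4 = (29^2)^2 ≡ 45^2 = 2025 ≡ 35 (mod 199)
29^8 = (29^4)^2 ≡ 35^2 = 1225 ≡ 31 (mod 199)
29^9 = 29^8 · 29^1 ≡ 31 · 29 ≡ 103 (mod 199).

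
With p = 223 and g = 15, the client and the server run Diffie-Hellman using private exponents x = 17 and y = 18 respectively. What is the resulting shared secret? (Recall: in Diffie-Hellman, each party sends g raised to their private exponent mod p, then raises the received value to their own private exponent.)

32

The client sends A = g^x mod p = 15^17 mod 223.
15^1 ≡ 15 (mod 223)
15^2 = (15^1)^2 ≡ 15^2 = 225 ≡ 2 (mod 223)
15^4 = (15^2)^2 ≡ 2^2 = 4 ≡ 4 (mod 223)
15^8 = (15^4)^2 ≡ 4^2 = 16 ≡ 16 (mod 223)
15^16 = (15^8)^2 ≡ 16^2 = 256 ≡ 33 (mod 223)
15^17 = 15^16 · 15^1 ≡ 33 · 15 ≡ 49 (mod 223).
So A = 49. The server then computes K = A^y mod p = 49^18 mod 223.
49^1 ≡ 49 (mod 223)
49^2 = (49^1)^2 ≡ 49^2 = 2401 ≡ 171 (mod 223)
49^4 = (49^2)^2 ≡ 171^2 = 29241 ≡ 28 (mod 223)
49^8 = (49^4)^2 ≡ 28^2 = 784 ≡ 115 (mod 223)
49^16 = (49^8)^2 ≡ 115^2 = 13225 ≡ 68 (mod 223)
49^18 = 49^16 · 49^2 ≡ 68 · 171 ≡ 32 (mod 223).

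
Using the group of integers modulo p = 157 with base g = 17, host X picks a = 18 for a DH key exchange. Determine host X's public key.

Public value = 17^18 mod 157.
17^1 ≡ 17 (mod 157)
17^2 = (17^1)^2 ≡ 17^2 = 289 ≡ 132 (mod 157)
17^4 = (17^2)^2 ≡ 132^2 = 17424 ≡ 154 (mod 157)
17^8 = (17^4)^2 ≡ 154^2 = 23716 ≡ 9 (mod 157)
17^16 = (17^8)^2 ≡ 9^2 = 81 ≡ 81 (mod 157)
17^18 = 17^16 · 17^2 ≡ 81 · 132 ≡ 16 (mod 157).

16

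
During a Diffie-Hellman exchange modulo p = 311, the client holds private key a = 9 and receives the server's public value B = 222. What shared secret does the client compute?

Shared key K = 222^9 mod 311.
222^1 ≡ 222 (mod 311)
222^2 = (222^1)^2 ≡ 222^2 = 49284 ≡ 146 (mod 311)
222^4 = (222^2)^2 ≡ 146^2 = 21316 ≡ 168 (mod 311)
222^8 = (222^4)^2 ≡ 168^2 = 28224 ≡ 234 (mod 311)
222^9 = 222^8 · 222^1 ≡ 234 · 222 ≡ 11 (mod 311).

11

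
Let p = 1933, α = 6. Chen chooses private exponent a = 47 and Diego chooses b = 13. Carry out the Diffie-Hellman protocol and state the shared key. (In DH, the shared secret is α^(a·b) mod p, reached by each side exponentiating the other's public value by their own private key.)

1523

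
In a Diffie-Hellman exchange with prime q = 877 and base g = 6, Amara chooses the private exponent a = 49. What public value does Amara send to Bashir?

472

Public value = 6^49 (mod 877).
6^1 ≡ 6 (mod 877)
6^2 = (6^1)^2 ≡ 6^2 = 36 ≡ 36 (mod 877)
6^4 = (6^2)^2 ≡ 36^2 = 1296 ≡ 419 (mod 877)
6^8 = (6^4)^2 ≡ 419^2 = 175561 ≡ 161 (mod 877)
6^16 = (6^8)^2 ≡ 161^2 = 25921 ≡ 488 (mod 877)
6^32 = (6^16)^2 ≡ 488^2 = 238144 ≡ 477 (mod 877)
6^49 = 6^32 · 6^16 · 6^1 ≡ 477 · 488 · 6 ≡ 472 (mod 877).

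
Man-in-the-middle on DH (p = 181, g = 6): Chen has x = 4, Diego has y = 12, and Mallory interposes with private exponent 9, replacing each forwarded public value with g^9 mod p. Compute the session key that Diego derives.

Diego receives Mallory's public value M = 6^9 mod 181 instead of the honest one.
6^1 ≡ 6 (mod 181)
6^2 = (6^1)^2 ≡ 6^2 = 36 ≡ 36 (mod 181)
6^4 = (6^2)^2 ≡ 36^2 = 1296 ≡ 29 (mod 181)
6^8 = (6^4)^2 ≡ 29^2 = 841 ≡ 117 (mod 181)
6^9 = 6^8 · 6^1 ≡ 117 · 6 ≡ 159 (mod 181).
So M = 159. Diego computes K = M^12 mod 181.
159^1 ≡ 159 (mod 181)
159^2 = (159^1)^2 ≡ 159^2 = 25281 ≡ 122 (mod 181)
159^4 = (159^2)^2 ≡ 122^2 = 14884 ≡ 42 (mod 181)
159^8 = (159^4)^2 ≡ 42^2 = 1764 ≡ 135 (mod 181)
159^12 = 159^8 · 159^4 ≡ 135 · 42 ≡ 59 (mod 181).

59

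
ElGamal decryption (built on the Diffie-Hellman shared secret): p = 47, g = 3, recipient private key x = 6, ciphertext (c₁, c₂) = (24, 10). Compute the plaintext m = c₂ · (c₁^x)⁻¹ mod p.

29

Shared mask s = c₁^x mod p = 24^6 mod 47.
24^1 ≡ 24 (mod 47)
24^2 = (24^1)^2 ≡ 24^2 = 576 ≡ 12 (mod 47)
24^4 = (24^2)^2 ≡ 12^2 = 144 ≡ 3 (mod 47)
24^6 = 24^4 · 24^2 ≡ 3 · 12 ≡ 36 (mod 47).
So s = 36; s⁻¹ ≡ 17 (mod 47).
m = c₂ · s⁻¹ mod 47 = 10 · 17 mod 47 = 29.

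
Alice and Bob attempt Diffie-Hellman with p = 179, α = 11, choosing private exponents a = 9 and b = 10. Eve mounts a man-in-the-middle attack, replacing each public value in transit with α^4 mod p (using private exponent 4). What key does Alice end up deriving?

Alice receives Eve's public value M = 11^4 mod 179 instead of the honest one.
11^1 ≡ 11 (mod 179)
11^2 = (11^1)^2 ≡ 11^2 = 121 ≡ 121 (mod 179)
11^4 = (11^2)^2 ≡ 121^2 = 14641 ≡ 142 (mod 179)
So M = 142. Alice computes K = M^9 mod 179.
142^1 ≡ 142 (mod 179)
142^2 = (142^1)^2 ≡ 142^2 = 20164 ≡ 116 (mod 179)
142^4 = (142^2)^2 ≡ 116^2 = 13456 ≡ 31 (mod 179)
142^8 = (142^4)^2 ≡ 31^2 = 961 ≡ 66 (mod 179)
142^9 = 142^8 · 142^1 ≡ 66 · 142 ≡ 64 (mod 179).

64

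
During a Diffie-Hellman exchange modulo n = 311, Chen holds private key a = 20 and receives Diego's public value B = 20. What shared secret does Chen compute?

Shared key K = 20^20 mod 311.
20^1 ≡ 20 (mod 311)
20^2 = (20^1)^2 ≡ 20^2 = 400 ≡ 89 (mod 311)
20^4 = (20^2)^2 ≡ 89^2 = 7921 ≡ 146 (mod 311)
20^8 = (20^4)^2 ≡ 146^2 = 21316 ≡ 168 (mod 311)
20^16 = (20^8)^2 ≡ 168^2 = 28224 ≡ 234 (mod 311)
20^20 = 20^16 · 20^4 ≡ 234 · 146 ≡ 265 (mod 311).

265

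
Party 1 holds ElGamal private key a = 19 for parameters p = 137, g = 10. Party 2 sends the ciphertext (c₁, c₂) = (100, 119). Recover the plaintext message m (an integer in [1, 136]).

118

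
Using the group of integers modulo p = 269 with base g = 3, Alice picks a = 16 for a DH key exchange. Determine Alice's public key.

Public value = 3^{16} \pmod{269}.
3^1 ≡ 3 (mod 269)
3^2 = (3^1)^2 ≡ 3^2 = 9 ≡ 9 (mod 269)
3^4 = (3^2)^2 ≡ 9^2 = 81 ≡ 81 (mod 269)
3^8 = (3^4)^2 ≡ 81^2 = 6561 ≡ 105 (mod 269)
3^16 = (3^8)^2 ≡ 105^2 = 11025 ≡ 265 (mod 269)

265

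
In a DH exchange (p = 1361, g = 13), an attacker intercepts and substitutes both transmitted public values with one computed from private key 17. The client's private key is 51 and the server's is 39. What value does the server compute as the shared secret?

The server receives an attacker's public value M = 13^17 mod 1361 instead of the honest one.
13^1 ≡ 13 (mod 1361)
13^2 = (13^1)^2 ≡ 13^2 = 169 ≡ 169 (mod 1361)
13^4 = (13^2)^2 ≡ 169^2 = 28561 ≡ 1341 (mod 1361)
13^8 = (13^4)^2 ≡ 1341^2 = 1798281 ≡ 400 (mod 1361)
13^16 = (13^8)^2 ≡ 400^2 = 160000 ≡ 763 (mod 1361)
13^17 = 13^16 · 13^1 ≡ 763 · 13 ≡ 392 (mod 1361).
So M = 392. The server computes K = M^39 mod 1361.
392^1 ≡ 392 (mod 1361)
392^2 = (392^1)^2 ≡ 392^2 = 153664 ≡ 1232 (mod 1361)
392^4 = (392^2)^2 ≡ 1232^2 = 1517824 ≡ 309 (mod 1361)
392^8 = (392^4)^2 ≡ 309^2 = 95481 ≡ 211 (mod 1361)
392^16 = (392^8)^2 ≡ 211^2 = 44521 ≡ 969 (mod 1361)
392^32 = (392^16)^2 ≡ 969^2 = 938961 ≡ 1232 (mod 1361)
392^39 = 392^32 · 392^4 · 392^2 · 392^1 ≡ 1232 · 309 · 1232 · 392 ≡ 1052 (mod 1361).

1052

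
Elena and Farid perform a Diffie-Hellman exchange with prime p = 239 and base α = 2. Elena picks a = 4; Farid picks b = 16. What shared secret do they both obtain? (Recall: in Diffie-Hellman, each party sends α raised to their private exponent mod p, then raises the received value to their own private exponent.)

Farid sends B = α^b mod p = 2^16 mod 239.
2^1 ≡ 2 (mod 239)
2^2 = (2^1)^2 ≡ 2^2 = 4 ≡ 4 (mod 239)
2^4 = (2^2)^2 ≡ 4^2 = 16 ≡ 16 (mod 239)
2^8 = (2^4)^2 ≡ 16^2 = 256 ≡ 17 (mod 239)
2^16 = (2^8)^2 ≡ 17^2 = 289 ≡ 50 (mod 239)
So B = 50. Elena then computes K = B^a mod p = 50^4 mod 239.
50^1 ≡ 50 (mod 239)
50^2 = (50^1)^2 ≡ 50^2 = 2500 ≡ 110 (mod 239)
50^4 = (50^2)^2 ≡ 110^2 = 12100 ≡ 150 (mod 239)

150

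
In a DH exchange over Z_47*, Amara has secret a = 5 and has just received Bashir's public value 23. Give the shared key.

Shared key K = 23^5 mod 47.
23^1 ≡ 23 (mod 47)
23^2 = (23^1)^2 ≡ 23^2 = 529 ≡ 12 (mod 47)
23^4 = (23^2)^2 ≡ 12^2 = 144 ≡ 3 (mod 47)
23^5 = 23^4 · 23^1 ≡ 3 · 23 ≡ 22 (mod 47).

22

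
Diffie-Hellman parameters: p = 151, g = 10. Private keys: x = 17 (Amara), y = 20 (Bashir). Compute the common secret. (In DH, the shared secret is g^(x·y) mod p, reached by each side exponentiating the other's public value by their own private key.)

76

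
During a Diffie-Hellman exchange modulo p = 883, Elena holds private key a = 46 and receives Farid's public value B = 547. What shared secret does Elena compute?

9

Shared key K = 547^46 mod 883.
547^1 ≡ 547 (mod 883)
547^2 = (547^1)^2 ≡ 547^2 = 299209 ≡ 755 (mod 883)
547^4 = (547^2)^2 ≡ 755^2 = 570025 ≡ 490 (mod 883)
547^8 = (547^4)^2 ≡ 490^2 = 240100 ≡ 807 (mod 883)
547^16 = (547^8)^2 ≡ 807^2 = 651249 ≡ 478 (mod 883)
547^32 = (547^16)^2 ≡ 478^2 = 228484 ≡ 670 (mod 883)
547^46 = 547^32 · 547^8 · 547^4 · 547^2 ≡ 670 · 807 · 490 · 755 ≡ 9 (mod 883).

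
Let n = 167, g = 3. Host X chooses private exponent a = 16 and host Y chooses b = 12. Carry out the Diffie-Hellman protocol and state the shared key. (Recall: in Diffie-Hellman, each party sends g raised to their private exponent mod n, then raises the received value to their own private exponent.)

8

Host X sends A = g^a mod n = 3^16 mod 167.
3^1 ≡ 3 (mod 167)
3^2 = (3^1)^2 ≡ 3^2 = 9 ≡ 9 (mod 167)
3^4 = (3^2)^2 ≡ 9^2 = 81 ≡ 81 (mod 167)
3^8 = (3^4)^2 ≡ 81^2 = 6561 ≡ 48 (mod 167)
3^16 = (3^8)^2 ≡ 48^2 = 2304 ≡ 133 (mod 167)
So A = 133. Host Y then computes K = A^b mod n = 133^12 mod 167.
133^1 ≡ 133 (mod 167)
133^2 = (133^1)^2 ≡ 133^2 = 17689 ≡ 154 (mod 167)
133^4 = (133^2)^2 ≡ 154^2 = 23716 ≡ 2 (mod 167)
133^8 = (133^4)^2 ≡ 2^2 = 4 ≡ 4 (mod 167)
133^12 = 133^8 · 133^4 ≡ 4 · 2 ≡ 8 (mod 167).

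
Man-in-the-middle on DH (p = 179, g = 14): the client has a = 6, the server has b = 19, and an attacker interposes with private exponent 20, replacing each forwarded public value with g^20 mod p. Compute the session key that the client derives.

93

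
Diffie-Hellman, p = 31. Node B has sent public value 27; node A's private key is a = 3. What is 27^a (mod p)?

29

Shared key K = 27^3 mod 31.
27^1 ≡ 27 (mod 31)
27^2 = (27^1)^2 ≡ 27^2 = 729 ≡ 16 (mod 31)
27^3 = 27^2 · 27^1 ≡ 16 · 27 ≡ 29 (mod 31).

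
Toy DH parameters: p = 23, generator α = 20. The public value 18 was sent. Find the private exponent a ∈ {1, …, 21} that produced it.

20

Try successive powers of 20 modulo 23:
20^1 ≡ 20
20^2 ≡ 9
20^3 ≡ 19
20^4 ≡ 12
20^5 ≡ 10
20^6 ≡ 16
20^7 ≡ 21
20^8 ≡ 6
20^9 ≡ 5
20^10 ≡ 8
20^11 ≡ 22
20^12 ≡ 3
20^13 ≡ 14
20^14 ≡ 4
20^15 ≡ 11
20^16 ≡ 13
20^17 ≡ 7
20^18 ≡ 2
20^19 ≡ 17
20^20 ≡ 18
Found: a = 20.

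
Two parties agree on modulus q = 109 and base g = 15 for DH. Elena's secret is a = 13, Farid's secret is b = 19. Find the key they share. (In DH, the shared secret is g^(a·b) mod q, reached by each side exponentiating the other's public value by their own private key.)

Farid sends B = g^b mod q = 15^19 mod 109.
15^1 ≡ 15 (mod 109)
15^2 = (15^1)^2 ≡ 15^2 = 225 ≡ 7 (mod 109)
15^4 = (15^2)^2 ≡ 7^2 = 49 ≡ 49 (mod 109)
15^8 = (15^4)^2 ≡ 49^2 = 2401 ≡ 3 (mod 109)
15^16 = (15^8)^2 ≡ 3^2 = 9 ≡ 9 (mod 109)
15^19 = 15^16 · 15^2 · 15^1 ≡ 9 · 7 · 15 ≡ 73 (mod 109).
So B = 73. Elena then computes K = B^a mod q = 73^13 mod 109.
73^1 ≡ 73 (mod 109)
73^2 = (73^1)^2 ≡ 73^2 = 5329 ≡ 97 (mod 109)
73^4 = (73^2)^2 ≡ 97^2 = 9409 ≡ 35 (mod 109)
73^8 = (73^4)^2 ≡ 35^2 = 1225 ≡ 26 (mod 109)
73^13 = 73^8 · 73^4 · 73^1 ≡ 26 · 35 · 73 ≡ 49 (mod 109).

49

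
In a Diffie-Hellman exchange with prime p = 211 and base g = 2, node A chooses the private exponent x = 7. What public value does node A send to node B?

128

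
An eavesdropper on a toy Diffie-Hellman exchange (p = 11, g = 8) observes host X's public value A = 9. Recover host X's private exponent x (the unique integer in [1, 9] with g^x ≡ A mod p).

Try successive powers of 8 modulo 11:
8^1 ≡ 8
8^2 ≡ 9
Found: x = 2.

2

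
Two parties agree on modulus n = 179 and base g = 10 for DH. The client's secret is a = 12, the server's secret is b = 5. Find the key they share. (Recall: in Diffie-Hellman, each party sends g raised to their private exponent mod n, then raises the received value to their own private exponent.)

117

The server sends B = g^b mod n = 10^5 mod 179.
10^1 ≡ 10 (mod 179)
10^2 = (10^1)^2 ≡ 10^2 = 100 ≡ 100 (mod 179)
10^4 = (10^2)^2 ≡ 100^2 = 10000 ≡ 155 (mod 179)
10^5 = 10^4 · 10^1 ≡ 155 · 10 ≡ 118 (mod 179).
So B = 118. The client then computes K = B^a mod n = 118^12 mod 179.
118^1 ≡ 118 (mod 179)
118^2 = (118^1)^2 ≡ 118^2 = 13924 ≡ 141 (mod 179)
118^4 = (118^2)^2 ≡ 141^2 = 19881 ≡ 12 (mod 179)
118^8 = (118^4)^2 ≡ 12^2 = 144 ≡ 144 (mod 179)
118^12 = 118^8 · 118^4 ≡ 144 · 12 ≡ 117 (mod 179).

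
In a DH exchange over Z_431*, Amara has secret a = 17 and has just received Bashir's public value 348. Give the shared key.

Shared key K = 348^17 mod 431.
348^1 ≡ 348 (mod 431)
348^2 = (348^1)^2 ≡ 348^2 = 121104 ≡ 424 (mod 431)
348^4 = (348^2)^2 ≡ 424^2 = 179776 ≡ 49 (mod 431)
348^8 = (348^4)^2 ≡ 49^2 = 2401 ≡ 246 (mod 431)
348^16 = (348^8)^2 ≡ 246^2 = 60516 ≡ 176 (mod 431)
348^17 = 348^16 · 348^1 ≡ 176 · 348 ≡ 46 (mod 431).

46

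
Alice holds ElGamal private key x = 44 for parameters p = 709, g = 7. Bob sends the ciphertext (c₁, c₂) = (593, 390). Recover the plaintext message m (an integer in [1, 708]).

Shared mask s = c₁^x mod p = 593^44 mod 709.
593^1 ≡ 593 (mod 709)
593^2 = (593^1)^2 ≡ 593^2 = 351649 ≡ 694 (mod 709)
593^4 = (593^2)^2 ≡ 694^2 = 481636 ≡ 225 (mod 709)
593^8 = (593^4)^2 ≡ 225^2 = 50625 ≡ 286 (mod 709)
593^16 = (593^8)^2 ≡ 286^2 = 81796 ≡ 261 (mod 709)
593^32 = (593^16)^2 ≡ 261^2 = 68121 ≡ 57 (mod 709)
593^44 = 593^32 · 593^8 · 593^4 ≡ 57 · 286 · 225 ≡ 293 (mod 709).
So s = 293; s⁻¹ ≡ 513 (mod 709).
m = c₂ · s⁻¹ mod 709 = 390 · 513 mod 709 = 132.

132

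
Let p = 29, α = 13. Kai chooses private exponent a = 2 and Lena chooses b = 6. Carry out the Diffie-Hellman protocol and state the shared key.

23

Lena sends B = α^b mod p = 13^6 mod 29.
13^1 ≡ 13 (mod 29)
13^2 = (13^1)^2 ≡ 13^2 = 169 ≡ 24 (mod 29)
13^4 = (13^2)^2 ≡ 24^2 = 576 ≡ 25 (mod 29)
13^6 = 13^4 · 13^2 ≡ 25 · 24 ≡ 20 (mod 29).
So B = 20. Kai then computes K = B^a mod p = 20^2 mod 29.
20^1 ≡ 20 (mod 29)
20^2 = (20^1)^2 ≡ 20^2 = 400 ≡ 23 (mod 29)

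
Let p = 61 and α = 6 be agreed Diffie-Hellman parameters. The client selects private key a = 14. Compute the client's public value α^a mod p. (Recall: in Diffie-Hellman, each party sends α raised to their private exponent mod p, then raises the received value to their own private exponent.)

49

Public value = 6^14 mod 61.
6^1 ≡ 6 (mod 61)
6^2 = (6^1)^2 ≡ 6^2 = 36 ≡ 36 (mod 61)
6^4 = (6^2)^2 ≡ 36^2 = 1296 ≡ 15 (mod 61)
6^8 = (6^4)^2 ≡ 15^2 = 225 ≡ 42 (mod 61)
6^14 = 6^8 · 6^4 · 6^2 ≡ 42 · 15 · 36 ≡ 49 (mod 61).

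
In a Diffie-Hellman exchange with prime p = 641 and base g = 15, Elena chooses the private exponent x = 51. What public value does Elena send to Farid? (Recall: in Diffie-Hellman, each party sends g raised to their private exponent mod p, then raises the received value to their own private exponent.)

Public value = 15^51 (mod 641).
15^1 ≡ 15 (mod 641)
15^2 = (15^1)^2 ≡ 15^2 = 225 ≡ 225 (mod 641)
15^4 = (15^2)^2 ≡ 225^2 = 50625 ≡ 627 (mod 641)
15^8 = (15^4)^2 ≡ 627^2 = 393129 ≡ 196 (mod 641)
15^16 = (15^8)^2 ≡ 196^2 = 38416 ≡ 597 (mod 641)
15^32 = (15^16)^2 ≡ 597^2 = 356409 ≡ 13 (mod 641)
15^51 = 15^32 · 15^16 · 15^2 · 15^1 ≡ 13 · 597 · 225 · 15 ≡ 192 (mod 641).

192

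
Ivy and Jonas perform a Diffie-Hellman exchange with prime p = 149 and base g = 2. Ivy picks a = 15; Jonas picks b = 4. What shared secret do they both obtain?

25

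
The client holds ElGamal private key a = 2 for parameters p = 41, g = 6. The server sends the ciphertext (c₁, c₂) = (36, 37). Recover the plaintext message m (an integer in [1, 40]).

Shared mask s = c₁^a mod p = 36^2 mod 41.
36^1 ≡ 36 (mod 41)
36^2 = (36^1)^2 ≡ 36^2 = 1296 ≡ 25 (mod 41)
So s = 25; s⁻¹ ≡ 23 (mod 41).
m = c₂ · s⁻¹ mod 41 = 37 · 23 mod 41 = 31.

31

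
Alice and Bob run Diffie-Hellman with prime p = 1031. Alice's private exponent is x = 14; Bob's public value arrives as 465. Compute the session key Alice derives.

289

Shared key K = 465^14 mod 1031.
465^1 ≡ 465 (mod 1031)
465^2 = (465^1)^2 ≡ 465^2 = 216225 ≡ 746 (mod 1031)
465^4 = (465^2)^2 ≡ 746^2 = 556516 ≡ 807 (mod 1031)
465^8 = (465^4)^2 ≡ 807^2 = 651249 ≡ 688 (mod 1031)
465^14 = 465^8 · 465^4 · 465^2 ≡ 688 · 807 · 746 ≡ 289 (mod 1031).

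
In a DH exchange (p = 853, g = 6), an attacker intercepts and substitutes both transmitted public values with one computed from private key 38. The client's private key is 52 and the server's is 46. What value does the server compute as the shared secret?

58

The server receives an attacker's public value M = 6^38 mod 853 instead of the honest one.
6^1 ≡ 6 (mod 853)
6^2 = (6^1)^2 ≡ 6^2 = 36 ≡ 36 (mod 853)
6^4 = (6^2)^2 ≡ 36^2 = 1296 ≡ 443 (mod 853)
6^8 = (6^4)^2 ≡ 443^2 = 196249 ≡ 59 (mod 853)
6^16 = (6^8)^2 ≡ 59^2 = 3481 ≡ 69 (mod 853)
6^32 = (6^16)^2 ≡ 69^2 = 4761 ≡ 496 (mod 853)
6^38 = 6^32 · 6^4 · 6^2 ≡ 496 · 443 · 36 ≡ 339 (mod 853).
So M = 339. The server computes K = M^46 mod 853.
339^1 ≡ 339 (mod 853)
339^2 = (339^1)^2 ≡ 339^2 = 114921 ≡ 619 (mod 853)
339^4 = (339^2)^2 ≡ 619^2 = 383161 ≡ 164 (mod 853)
339^8 = (339^4)^2 ≡ 164^2 = 26896 ≡ 453 (mod 853)
339^16 = (339^8)^2 ≡ 453^2 = 205209 ≡ 489 (mod 853)
339^32 = (339^16)^2 ≡ 489^2 = 239121 ≡ 281 (mod 853)
339^46 = 339^32 · 339^8 · 339^4 · 339^2 ≡ 281 · 453 · 164 · 619 ≡ 58 (mod 853).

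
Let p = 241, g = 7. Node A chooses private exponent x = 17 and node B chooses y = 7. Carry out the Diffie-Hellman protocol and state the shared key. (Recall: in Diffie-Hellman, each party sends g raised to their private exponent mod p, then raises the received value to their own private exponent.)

Node B sends B = g^y mod p = 7^7 mod 241.
7^1 ≡ 7 (mod 241)
7^2 = (7^1)^2 ≡ 7^2 = 49 ≡ 49 (mod 241)
7^4 = (7^2)^2 ≡ 49^2 = 2401 ≡ 232 (mod 241)
7^7 = 7^4 · 7^2 · 7^1 ≡ 232 · 49 · 7 ≡ 46 (mod 241).
So B = 46. Node A then computes K = B^x mod p = 46^17 mod 241.
46^1 ≡ 46 (mod 241)
46^2 = (46^1)^2 ≡ 46^2 = 2116 ≡ 188 (mod 241)
46^4 = (46^2)^2 ≡ 188^2 = 35344 ≡ 158 (mod 241)
46^8 = (46^4)^2 ≡ 158^2 = 24964 ≡ 141 (mod 241)
46^16 = (46^8)^2 ≡ 141^2 = 19881 ≡ 119 (mod 241)
46^17 = 46^16 · 46^1 ≡ 119 · 46 ≡ 172 (mod 241).

172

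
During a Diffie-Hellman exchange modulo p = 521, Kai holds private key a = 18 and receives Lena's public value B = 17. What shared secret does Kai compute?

419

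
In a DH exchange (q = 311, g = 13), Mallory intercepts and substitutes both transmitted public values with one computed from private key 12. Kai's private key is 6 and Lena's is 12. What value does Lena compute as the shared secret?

15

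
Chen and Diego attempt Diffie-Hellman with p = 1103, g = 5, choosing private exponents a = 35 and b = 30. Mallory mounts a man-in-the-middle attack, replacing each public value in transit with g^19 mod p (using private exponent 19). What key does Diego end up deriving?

8

Diego receives Mallory's public value M = 5^19 mod 1103 instead of the honest one.
5^1 ≡ 5 (mod 1103)
5^2 = (5^1)^2 ≡ 5^2 = 25 ≡ 25 (mod 1103)
5^4 = (5^2)^2 ≡ 25^2 = 625 ≡ 625 (mod 1103)
5^8 = (5^4)^2 ≡ 625^2 = 390625 ≡ 163 (mod 1103)
5^16 = (5^8)^2 ≡ 163^2 = 26569 ≡ 97 (mod 1103)
5^19 = 5^16 · 5^2 · 5^1 ≡ 97 · 25 · 5 ≡ 1095 (mod 1103).
So M = 1095. Diego computes K = M^30 mod 1103.
1095^1 ≡ 1095 (mod 1103)
1095^2 = (1095^1)^2 ≡ 1095^2 = 1199025 ≡ 64 (mod 1103)
1095^4 = (1095^2)^2 ≡ 64^2 = 4096 ≡ 787 (mod 1103)
1095^8 = (1095^4)^2 ≡ 787^2 = 619369 ≡ 586 (mod 1103)
1095^16 = (1095^8)^2 ≡ 586^2 = 343396 ≡ 363 (mod 1103)
1095^30 = 1095^16 · 1095^8 · 1095^4 · 1095^2 ≡ 363 · 586 · 787 · 64 ≡ 8 (mod 1103).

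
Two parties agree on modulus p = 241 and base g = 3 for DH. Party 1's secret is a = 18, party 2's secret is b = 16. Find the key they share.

87

Party 2 sends B = g^b mod p = 3^16 mod 241.
3^1 ≡ 3 (mod 241)
3^2 = (3^1)^2 ≡ 3^2 = 9 ≡ 9 (mod 241)
3^4 = (3^2)^2 ≡ 9^2 = 81 ≡ 81 (mod 241)
3^8 = (3^4)^2 ≡ 81^2 = 6561 ≡ 54 (mod 241)
3^16 = (3^8)^2 ≡ 54^2 = 2916 ≡ 24 (mod 241)
So B = 24. Party 1 then computes K = B^a mod p = 24^18 mod 241.
24^1 ≡ 24 (mod 241)
24^2 = (24^1)^2 ≡ 24^2 = 576 ≡ 94 (mod 241)
24^4 = (24^2)^2 ≡ 94^2 = 8836 ≡ 160 (mod 241)
24^8 = (24^4)^2 ≡ 160^2 = 25600 ≡ 54 (mod 241)
24^16 = (24^8)^2 ≡ 54^2 = 2916 ≡ 24 (mod 241)
24^18 = 24^16 · 24^2 ≡ 24 · 94 ≡ 87 (mod 241).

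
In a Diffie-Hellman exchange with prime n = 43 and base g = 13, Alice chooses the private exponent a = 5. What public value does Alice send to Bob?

31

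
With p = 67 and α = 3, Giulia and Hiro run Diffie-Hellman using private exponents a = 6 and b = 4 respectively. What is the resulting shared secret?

9

Giulia sends A = α^a mod p = 3^6 mod 67.
3^1 ≡ 3 (mod 67)
3^2 = (3^1)^2 ≡ 3^2 = 9 ≡ 9 (mod 67)
3^4 = (3^2)^2 ≡ 9^2 = 81 ≡ 14 (mod 67)
3^6 = 3^4 · 3^2 ≡ 14 · 9 ≡ 59 (mod 67).
So A = 59. Hiro then computes K = A^b mod p = 59^4 mod 67.
59^1 ≡ 59 (mod 67)
59^2 = (59^1)^2 ≡ 59^2 = 3481 ≡ 64 (mod 67)
59^4 = (59^2)^2 ≡ 64^2 = 4096 ≡ 9 (mod 67)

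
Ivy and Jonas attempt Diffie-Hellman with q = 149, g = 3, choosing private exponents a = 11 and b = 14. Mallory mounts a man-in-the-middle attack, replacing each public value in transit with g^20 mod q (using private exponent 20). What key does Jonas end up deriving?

6

Jonas receives Mallory's public value M = 3^20 mod 149 instead of the honest one.
3^1 ≡ 3 (mod 149)
3^2 = (3^1)^2 ≡ 3^2 = 9 ≡ 9 (mod 149)
3^4 = (3^2)^2 ≡ 9^2 = 81 ≡ 81 (mod 149)
3^8 = (3^4)^2 ≡ 81^2 = 6561 ≡ 5 (mod 149)
3^16 = (3^8)^2 ≡ 5^2 = 25 ≡ 25 (mod 149)
3^20 = 3^16 · 3^4 ≡ 25 · 81 ≡ 88 (mod 149).
So M = 88. Jonas computes K = M^14 mod 149.
88^1 ≡ 88 (mod 149)
88^2 = (88^1)^2 ≡ 88^2 = 7744 ≡ 145 (mod 149)
88^4 = (88^2)^2 ≡ 145^2 = 21025 ≡ 16 (mod 149)
88^8 = (88^4)^2 ≡ 16^2 = 256 ≡ 107 (mod 149)
88^14 = 88^8 · 88^4 · 88^2 ≡ 107 · 16 · 145 ≡ 6 (mod 149).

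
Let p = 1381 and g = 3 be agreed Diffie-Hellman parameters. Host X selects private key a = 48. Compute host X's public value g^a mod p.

1313

Public value = 3^48 mod 1381.
3^1 ≡ 3 (mod 1381)
3^2 = (3^1)^2 ≡ 3^2 = 9 ≡ 9 (mod 1381)
3^4 = (3^2)^2 ≡ 9^2 = 81 ≡ 81 (mod 1381)
3^8 = (3^4)^2 ≡ 81^2 = 6561 ≡ 1037 (mod 1381)
3^16 = (3^8)^2 ≡ 1037^2 = 1075369 ≡ 951 (mod 1381)
3^32 = (3^16)^2 ≡ 951^2 = 904401 ≡ 1227 (mod 1381)
3^48 = 3^32 · 3^16 ≡ 1227 · 951 ≡ 1313 (mod 1381).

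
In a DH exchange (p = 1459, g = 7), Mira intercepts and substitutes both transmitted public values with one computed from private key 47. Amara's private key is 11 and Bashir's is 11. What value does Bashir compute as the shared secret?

Bashir receives Mira's public value M = 7^47 mod 1459 instead of the honest one.
7^1 ≡ 7 (mod 1459)
7^2 = (7^1)^2 ≡ 7^2 = 49 ≡ 49 (mod 1459)
7^4 = (7^2)^2 ≡ 49^2 = 2401 ≡ 942 (mod 1459)
7^8 = (7^4)^2 ≡ 942^2 = 887364 ≡ 292 (mod 1459)
7^16 = (7^8)^2 ≡ 292^2 = 85264 ≡ 642 (mod 1459)
7^32 = (7^16)^2 ≡ 642^2 = 412164 ≡ 726 (mod 1459)
7^47 = 7^32 · 7^8 · 7^4 · 7^2 · 7^1 ≡ 726 · 292 · 942 · 49 · 7 ≡ 1138 (mod 1459).
So M = 1138. Bashir computes K = M^11 mod 1459.
1138^1 ≡ 1138 (mod 1459)
1138^2 = (1138^1)^2 ≡ 1138^2 = 1295044 ≡ 911 (mod 1459)
1138^4 = (1138^2)^2 ≡ 911^2 = 829921 ≡ 1209 (mod 1459)
1138^8 = (1138^4)^2 ≡ 1209^2 = 1461681 ≡ 1222 (mod 1459)
1138^11 = 1138^8 · 1138^2 · 1138^1 ≡ 1222 · 911 · 1138 ≡ 729 (mod 1459).

729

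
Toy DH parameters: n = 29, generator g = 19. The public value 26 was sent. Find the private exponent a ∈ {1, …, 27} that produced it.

27

Try successive powers of 19 modulo 29:
19^1 ≡ 19
19^2 ≡ 13
19^3 ≡ 15
19^4 ≡ 24
19^5 ≡ 21
19^6 ≡ 22
19^7 ≡ 12
19^8 ≡ 25
19^9 ≡ 11
19^10 ≡ 6
19^11 ≡ 27
19^12 ≡ 20
19^13 ≡ 3
19^14 ≡ 28
19^15 ≡ 10
19^16 ≡ 16
19^17 ≡ 14
19^18 ≡ 5
19^19 ≡ 8
19^20 ≡ 7
19^21 ≡ 17
19^22 ≡ 4
19^23 ≡ 18
19^24 ≡ 23
19^25 ≡ 2
19^26 ≡ 9
19^27 ≡ 26
Found: a = 27.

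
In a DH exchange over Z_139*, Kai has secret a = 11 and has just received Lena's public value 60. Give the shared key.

Shared key K = 60^11 mod 139.
60^1 ≡ 60 (mod 139)
60^2 = (60^1)^2 ≡ 60^2 = 3600 ≡ 125 (mod 139)
60^4 = (60^2)^2 ≡ 125^2 = 15625 ≡ 57 (mod 139)
60^8 = (60^4)^2 ≡ 57^2 = 3249 ≡ 52 (mod 139)
60^11 = 60^8 · 60^2 · 60^1 ≡ 52 · 125 · 60 ≡ 105 (mod 139).

105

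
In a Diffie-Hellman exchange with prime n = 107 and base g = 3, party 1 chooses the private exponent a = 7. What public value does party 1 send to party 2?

Public value = 3^{7} \pmod{107}.
3^1 ≡ 3 (mod 107)
3^2 = (3^1)^2 ≡ 3^2 = 9 ≡ 9 (mod 107)
3^4 = (3^2)^2 ≡ 9^2 = 81 ≡ 81 (mod 107)
3^7 = 3^4 · 3^2 · 3^1 ≡ 81 · 9 · 3 ≡ 47 (mod 107).

47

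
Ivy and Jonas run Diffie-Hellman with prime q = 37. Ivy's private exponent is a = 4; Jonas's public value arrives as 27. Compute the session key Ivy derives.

10

Shared key K = 27^4 mod 37.
27^1 ≡ 27 (mod 37)
27^2 = (27^1)^2 ≡ 27^2 = 729 ≡ 26 (mod 37)
27^4 = (27^2)^2 ≡ 26^2 = 676 ≡ 10 (mod 37)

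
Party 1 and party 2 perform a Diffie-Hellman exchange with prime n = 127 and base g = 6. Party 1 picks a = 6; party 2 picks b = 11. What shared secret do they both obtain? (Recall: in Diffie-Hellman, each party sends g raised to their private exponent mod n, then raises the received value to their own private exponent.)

38

Party 1 sends A = g^a mod n = 6^6 mod 127.
6^1 ≡ 6 (mod 127)
6^2 = (6^1)^2 ≡ 6^2 = 36 ≡ 36 (mod 127)
6^4 = (6^2)^2 ≡ 36^2 = 1296 ≡ 26 (mod 127)
6^6 = 6^4 · 6^2 ≡ 26 · 36 ≡ 47 (mod 127).
So A = 47. Party 2 then computes K = A^b mod n = 47^11 mod 127.
47^1 ≡ 47 (mod 127)
47^2 = (47^1)^2 ≡ 47^2 = 2209 ≡ 50 (mod 127)
47^4 = (47^2)^2 ≡ 50^2 = 2500 ≡ 87 (mod 127)
47^8 = (47^4)^2 ≡ 87^2 = 7569 ≡ 76 (mod 127)
47^11 = 47^8 · 47^2 · 47^1 ≡ 76 · 50 · 47 ≡ 38 (mod 127).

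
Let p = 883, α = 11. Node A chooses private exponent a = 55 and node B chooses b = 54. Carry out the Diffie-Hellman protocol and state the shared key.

49

Node A sends A = α^a mod p = 11^55 mod 883.
11^1 ≡ 11 (mod 883)
11^2 = (11^1)^2 ≡ 11^2 = 121 ≡ 121 (mod 883)
11^4 = (11^2)^2 ≡ 121^2 = 14641 ≡ 513 (mod 883)
11^8 = (11^4)^2 ≡ 513^2 = 263169 ≡ 35 (mod 883)
11^16 = (11^8)^2 ≡ 35^2 = 1225 ≡ 342 (mod 883)
11^32 = (11^16)^2 ≡ 342^2 = 116964 ≡ 408 (mod 883)
11^55 = 11^32 · 11^16 · 11^4 · 11^2 · 11^1 ≡ 408 · 342 · 513 · 121 · 11 ≡ 70 (mod 883).
So A = 70. Node B then computes K = A^b mod p = 70^54 mod 883.
70^1 ≡ 70 (mod 883)
70^2 = (70^1)^2 ≡ 70^2 = 4900 ≡ 485 (mod 883)
70^4 = (70^2)^2 ≡ 485^2 = 235225 ≡ 347 (mod 883)
70^8 = (70^4)^2 ≡ 347^2 = 120409 ≡ 321 (mod 883)
70^16 = (70^8)^2 ≡ 321^2 = 103041 ≡ 613 (mod 883)
70^32 = (70^16)^2 ≡ 613^2 = 375769 ≡ 494 (mod 883)
70^54 = 70^32 · 70^16 · 70^4 · 70^2 ≡ 494 · 613 · 347 · 485 ≡ 49 (mod 883).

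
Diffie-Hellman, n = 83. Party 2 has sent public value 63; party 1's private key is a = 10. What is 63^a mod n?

Shared key K = 63^10 mod 83.
63^1 ≡ 63 (mod 83)
63^2 = (63^1)^2 ≡ 63^2 = 3969 ≡ 68 (mod 83)
63^4 = (63^2)^2 ≡ 68^2 = 4624 ≡ 59 (mod 83)
63^8 = (63^4)^2 ≡ 59^2 = 3481 ≡ 78 (mod 83)
63^10 = 63^8 · 63^2 ≡ 78 · 68 ≡ 75 (mod 83).

75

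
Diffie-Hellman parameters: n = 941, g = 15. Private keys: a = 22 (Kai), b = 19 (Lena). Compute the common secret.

384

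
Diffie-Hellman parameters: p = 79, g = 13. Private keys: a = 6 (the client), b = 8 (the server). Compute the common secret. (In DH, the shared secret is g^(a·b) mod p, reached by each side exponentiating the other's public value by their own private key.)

22

The client sends A = g^a mod p = 13^6 mod 79.
13^1 ≡ 13 (mod 79)
13^2 = (13^1)^2 ≡ 13^2 = 169 ≡ 11 (mod 79)
13^4 = (13^2)^2 ≡ 11^2 = 121 ≡ 42 (mod 79)
13^6 = 13^4 · 13^2 ≡ 42 · 11 ≡ 67 (mod 79).
So A = 67. The server then computes K = A^b mod p = 67^8 mod 79.
67^1 ≡ 67 (mod 79)
67^2 = (67^1)^2 ≡ 67^2 = 4489 ≡ 65 (mod 79)
67^4 = (67^2)^2 ≡ 65^2 = 4225 ≡ 38 (mod 79)
67^8 = (67^4)^2 ≡ 38^2 = 1444 ≡ 22 (mod 79)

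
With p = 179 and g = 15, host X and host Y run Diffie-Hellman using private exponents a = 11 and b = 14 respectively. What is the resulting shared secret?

Host X sends A = g^a mod p = 15^11 mod 179.
15^1 ≡ 15 (mod 179)
15^2 = (15^1)^2 ≡ 15^2 = 225 ≡ 46 (mod 179)
15^4 = (15^2)^2 ≡ 46^2 = 2116 ≡ 147 (mod 179)
15^8 = (15^4)^2 ≡ 147^2 = 21609 ≡ 129 (mod 179)
15^11 = 15^8 · 15^2 · 15^1 ≡ 129 · 46 · 15 ≡ 47 (mod 179).
So A = 47. Host Y then computes K = A^b mod p = 47^14 mod 179.
47^1 ≡ 47 (mod 179)
47^2 = (47^1)^2 ≡ 47^2 = 2209 ≡ 61 (mod 179)
47^4 = (47^2)^2 ≡ 61^2 = 3721 ≡ 141 (mod 179)
47^8 = (47^4)^2 ≡ 141^2 = 19881 ≡ 12 (mod 179)
47^14 = 47^8 · 47^4 · 47^2 ≡ 12 · 141 · 61 ≡ 108 (mod 179).

108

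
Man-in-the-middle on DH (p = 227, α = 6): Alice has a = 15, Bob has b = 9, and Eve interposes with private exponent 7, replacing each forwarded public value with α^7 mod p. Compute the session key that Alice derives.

Alice receives Eve's public value M = 6^7 mod 227 instead of the honest one.
6^1 ≡ 6 (mod 227)
6^2 = (6^1)^2 ≡ 6^2 = 36 ≡ 36 (mod 227)
6^4 = (6^2)^2 ≡ 36^2 = 1296 ≡ 161 (mod 227)
6^7 = 6^4 · 6^2 · 6^1 ≡ 161 · 36 · 6 ≡ 45 (mod 227).
So M = 45. Alice computes K = M^15 mod 227.
45^1 ≡ 45 (mod 227)
45^2 = (45^1)^2 ≡ 45^2 = 2025 ≡ 209 (mod 227)
45^4 = (45^2)^2 ≡ 209^2 = 43681 ≡ 97 (mod 227)
45^8 = (45^4)^2 ≡ 97^2 = 9409 ≡ 102 (mod 227)
45^15 = 45^8 · 45^4 · 45^2 · 45^1 ≡ 102 · 97 · 209 · 45 ≡ 95 (mod 227).

95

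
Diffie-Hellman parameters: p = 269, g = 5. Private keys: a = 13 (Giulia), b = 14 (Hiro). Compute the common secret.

105

Hiro sends B = g^b mod p = 5^14 mod 269.
5^1 ≡ 5 (mod 269)
5^2 = (5^1)^2 ≡ 5^2 = 25 ≡ 25 (mod 269)
5^4 = (5^2)^2 ≡ 25^2 = 625 ≡ 87 (mod 269)
5^8 = (5^4)^2 ≡ 87^2 = 7569 ≡ 37 (mod 269)
5^14 = 5^8 · 5^4 · 5^2 ≡ 37 · 87 · 25 ≡ 44 (mod 269).
So B = 44. Giulia then computes K = B^a mod p = 44^13 mod 269.
44^1 ≡ 44 (mod 269)
44^2 = (44^1)^2 ≡ 44^2 = 1936 ≡ 53 (mod 269)
44^4 = (44^2)^2 ≡ 53^2 = 2809 ≡ 119 (mod 269)
44^8 = (44^4)^2 ≡ 119^2 = 14161 ≡ 173 (mod 269)
44^13 = 44^8 · 44^4 · 44^1 ≡ 173 · 119 · 44 ≡ 105 (mod 269).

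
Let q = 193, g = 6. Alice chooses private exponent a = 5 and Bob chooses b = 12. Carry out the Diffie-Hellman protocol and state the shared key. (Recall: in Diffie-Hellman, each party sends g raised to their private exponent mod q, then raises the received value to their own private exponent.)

Bob sends B = g^b mod q = 6^12 mod 193.
6^1 ≡ 6 (mod 193)
6^2 = (6^1)^2 ≡ 6^2 = 36 ≡ 36 (mod 193)
6^4 = (6^2)^2 ≡ 36^2 = 1296 ≡ 138 (mod 193)
6^8 = (6^4)^2 ≡ 138^2 = 19044 ≡ 130 (mod 193)
6^12 = 6^8 · 6^4 ≡ 130 · 138 ≡ 184 (mod 193).
So B = 184. Alice then computes K = B^a mod q = 184^5 mod 193.
184^1 ≡ 184 (mod 193)
184^2 = (184^1)^2 ≡ 184^2 = 33856 ≡ 81 (mod 193)
184^4 = (184^2)^2 ≡ 81^2 = 6561 ≡ 192 (mod 193)
184^5 = 184^4 · 184^1 ≡ 192 · 184 ≡ 9 (mod 193).

9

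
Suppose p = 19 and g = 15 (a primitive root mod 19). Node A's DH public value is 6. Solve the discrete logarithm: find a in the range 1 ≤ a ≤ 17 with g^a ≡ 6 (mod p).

16

Try successive powers of 15 modulo 19:
15^1 ≡ 15
15^2 ≡ 16
15^3 ≡ 12
15^4 ≡ 9
15^5 ≡ 2
15^6 ≡ 11
15^7 ≡ 13
15^8 ≡ 5
15^9 ≡ 18
15^10 ≡ 4
15^11 ≡ 3
15^12 ≡ 7
15^13 ≡ 10
15^14 ≡ 17
15^15 ≡ 8
15^16 ≡ 6
Found: a = 16.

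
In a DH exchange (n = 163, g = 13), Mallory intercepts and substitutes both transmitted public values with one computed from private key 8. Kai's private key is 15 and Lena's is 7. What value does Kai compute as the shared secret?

Kai receives Mallory's public value M = 13^8 mod 163 instead of the honest one.
13^1 ≡ 13 (mod 163)
13^2 = (13^1)^2 ≡ 13^2 = 169 ≡ 6 (mod 163)
13^4 = (13^2)^2 ≡ 6^2 = 36 ≡ 36 (mod 163)
13^8 = (13^4)^2 ≡ 36^2 = 1296 ≡ 155 (mod 163)
So M = 155. Kai computes K = M^15 mod 163.
155^1 ≡ 155 (mod 163)
155^2 = (155^1)^2 ≡ 155^2 = 24025 ≡ 64 (mod 163)
155^4 = (155^2)^2 ≡ 64^2 = 4096 ≡ 21 (mod 163)
155^8 = (155^4)^2 ≡ 21^2 = 441 ≡ 115 (mod 163)
155^15 = 155^8 · 155^4 · 155^2 · 155^1 ≡ 115 · 21 · 64 · 155 ≡ 38 (mod 163).

38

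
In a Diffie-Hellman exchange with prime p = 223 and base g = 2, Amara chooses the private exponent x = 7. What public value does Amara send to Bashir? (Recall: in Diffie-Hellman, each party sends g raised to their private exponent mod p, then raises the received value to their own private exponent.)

128

Public value = 2^7 mod 223.
2^1 ≡ 2 (mod 223)
2^2 = (2^1)^2 ≡ 2^2 = 4 ≡ 4 (mod 223)
2^4 = (2^2)^2 ≡ 4^2 = 16 ≡ 16 (mod 223)
2^7 = 2^4 · 2^2 · 2^1 ≡ 16 · 4 · 2 ≡ 128 (mod 223).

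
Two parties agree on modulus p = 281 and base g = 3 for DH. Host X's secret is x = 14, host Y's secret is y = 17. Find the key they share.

40

Host X sends A = g^x mod p = 3^14 mod 281.
3^1 ≡ 3 (mod 281)
3^2 = (3^1)^2 ≡ 3^2 = 9 ≡ 9 (mod 281)
3^4 = (3^2)^2 ≡ 9^2 = 81 ≡ 81 (mod 281)
3^8 = (3^4)^2 ≡ 81^2 = 6561 ≡ 98 (mod 281)
3^14 = 3^8 · 3^4 · 3^2 ≡ 98 · 81 · 9 ≡ 68 (mod 281).
So A = 68. Host Y then computes K = A^y mod p = 68^17 mod 281.
68^1 ≡ 68 (mod 281)
68^2 = (68^1)^2 ≡ 68^2 = 4624 ≡ 128 (mod 281)
68^4 = (68^2)^2 ≡ 128^2 = 16384 ≡ 86 (mod 281)
68^8 = (68^4)^2 ≡ 86^2 = 7396 ≡ 90 (mod 281)
68^16 = (68^8)^2 ≡ 90^2 = 8100 ≡ 232 (mod 281)
68^17 = 68^16 · 68^1 ≡ 232 · 68 ≡ 40 (mod 281).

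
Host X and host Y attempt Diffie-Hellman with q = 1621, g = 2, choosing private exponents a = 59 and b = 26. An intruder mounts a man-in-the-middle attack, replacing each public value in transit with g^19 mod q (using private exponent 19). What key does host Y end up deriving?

837

Host Y receives an intruder's public value M = 2^19 mod 1621 instead of the honest one.
2^1 ≡ 2 (mod 1621)
2^2 = (2^1)^2 ≡ 2^2 = 4 ≡ 4 (mod 1621)
2^4 = (2^2)^2 ≡ 4^2 = 16 ≡ 16 (mod 1621)
2^8 = (2^4)^2 ≡ 16^2 = 256 ≡ 256 (mod 1621)
2^16 = (2^8)^2 ≡ 256^2 = 65536 ≡ 696 (mod 1621)
2^19 = 2^16 · 2^2 · 2^1 ≡ 696 · 4 · 2 ≡ 705 (mod 1621).
So M = 705. Host Y computes K = M^26 mod 1621.
705^1 ≡ 705 (mod 1621)
705^2 = (705^1)^2 ≡ 705^2 = 497025 ≡ 999 (mod 1621)
705^4 = (705^2)^2 ≡ 999^2 = 998001 ≡ 1086 (mod 1621)
705^8 = (705^4)^2 ≡ 1086^2 = 1179396 ≡ 929 (mod 1621)
705^16 = (705^8)^2 ≡ 929^2 = 863041 ≡ 669 (mod 1621)
705^26 = 705^16 · 705^8 · 705^2 ≡ 669 · 929 · 999 ≡ 837 (mod 1621).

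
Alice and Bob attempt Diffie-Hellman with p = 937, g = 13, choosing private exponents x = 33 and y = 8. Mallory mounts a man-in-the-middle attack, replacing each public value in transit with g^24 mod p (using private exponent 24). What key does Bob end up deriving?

614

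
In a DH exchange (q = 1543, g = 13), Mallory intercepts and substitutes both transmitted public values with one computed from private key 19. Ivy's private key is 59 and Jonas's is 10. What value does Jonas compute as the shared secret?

1339

Jonas receives Mallory's public value M = 13^19 mod 1543 instead of the honest one.
13^1 ≡ 13 (mod 1543)
13^2 = (13^1)^2 ≡ 13^2 = 169 ≡ 169 (mod 1543)
13^4 = (13^2)^2 ≡ 169^2 = 28561 ≡ 787 (mod 1543)
13^8 = (13^4)^2 ≡ 787^2 = 619369 ≡ 626 (mod 1543)
13^16 = (13^8)^2 ≡ 626^2 = 391876 ≡ 1497 (mod 1543)
13^19 = 13^16 · 13^2 · 13^1 ≡ 1497 · 169 · 13 ≡ 776 (mod 1543).
So M = 776. Jonas computes K = M^10 mod 1543.
776^1 ≡ 776 (mod 1543)
776^2 = (776^1)^2 ≡ 776^2 = 602176 ≡ 406 (mod 1543)
776^4 = (776^2)^2 ≡ 406^2 = 164836 ≡ 1278 (mod 1543)
776^8 = (776^4)^2 ≡ 1278^2 = 1633284 ≡ 790 (mod 1543)
776^10 = 776^8 · 776^2 ≡ 790 · 406 ≡ 1339 (mod 1543).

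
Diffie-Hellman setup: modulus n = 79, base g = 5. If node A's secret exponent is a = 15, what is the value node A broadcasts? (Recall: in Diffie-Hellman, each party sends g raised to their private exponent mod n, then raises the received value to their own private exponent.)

22

Public value = 5^15 (mod 79).
5^1 ≡ 5 (mod 79)
5^2 = (5^1)^2 ≡ 5^2 = 25 ≡ 25 (mod 79)
5^4 = (5^2)^2 ≡ 25^2 = 625 ≡ 72 (mod 79)
5^8 = (5^4)^2 ≡ 72^2 = 5184 ≡ 49 (mod 79)
5^15 = 5^8 · 5^4 · 5^2 · 5^1 ≡ 49 · 72 · 25 · 5 ≡ 22 (mod 79).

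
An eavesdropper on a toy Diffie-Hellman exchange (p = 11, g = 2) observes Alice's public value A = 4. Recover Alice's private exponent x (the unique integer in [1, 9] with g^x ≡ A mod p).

2

Try successive powers of 2 modulo 11:
2^1 ≡ 2
2^2 ≡ 4
Found: x = 2.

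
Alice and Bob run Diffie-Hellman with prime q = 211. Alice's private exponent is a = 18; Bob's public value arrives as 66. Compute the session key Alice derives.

Shared key K = 66^18 mod 211.
66^1 ≡ 66 (mod 211)
66^2 = (66^1)^2 ≡ 66^2 = 4356 ≡ 136 (mod 211)
66^4 = (66^2)^2 ≡ 136^2 = 18496 ≡ 139 (mod 211)
66^8 = (66^4)^2 ≡ 139^2 = 19321 ≡ 120 (mod 211)
66^16 = (66^8)^2 ≡ 120^2 = 14400 ≡ 52 (mod 211)
66^18 = 66^16 · 66^2 ≡ 52 · 136 ≡ 109 (mod 211).

109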